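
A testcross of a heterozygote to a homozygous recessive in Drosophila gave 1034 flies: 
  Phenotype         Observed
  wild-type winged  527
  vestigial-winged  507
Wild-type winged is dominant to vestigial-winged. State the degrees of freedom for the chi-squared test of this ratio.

A testcross of a heterozygote (Aa × aa) gives a 1:1 phenotypic ratio.
A goodness-of-fit test with 2 phenotype classes has df = 2 − 1 = 1.

1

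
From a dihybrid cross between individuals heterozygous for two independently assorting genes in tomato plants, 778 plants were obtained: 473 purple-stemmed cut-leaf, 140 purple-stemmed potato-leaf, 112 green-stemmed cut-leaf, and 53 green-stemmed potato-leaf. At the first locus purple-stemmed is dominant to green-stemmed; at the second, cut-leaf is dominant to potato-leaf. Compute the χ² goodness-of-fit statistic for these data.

A dihybrid F₂ with independent assortment and complete dominance at both loci gives a 9:3:3:1 phenotypic ratio.
Under the 9:3:3:1 hypothesis (Σ ratio = 16, N = 778):
  purple-stemmed cut-leaf: 778 × 9/16 = 437.625
  purple-stemmed potato-leaf: 778 × 3/16 = 145.875
  green-stemmed cut-leaf: 778 × 3/16 = 145.875
  green-stemmed potato-leaf: 778 × 1/16 = 48.625
χ² = Σ (O − E)² / E
  purple-stemmed cut-leaf: (473 − 437.625)² / 437.625 = 2.8595
  purple-stemmed potato-leaf: (140 − 145.875)² / 145.875 = 0.2366
  green-stemmed cut-leaf: (112 − 145.875)² / 145.875 = 7.8664
  green-stemmed potato-leaf: (53 − 48.625)² / 48.625 = 0.3936
χ² = 2.8595 + 0.2366 + 7.8664 + 0.3936 = 11.3561 ≈ 11.356

11.356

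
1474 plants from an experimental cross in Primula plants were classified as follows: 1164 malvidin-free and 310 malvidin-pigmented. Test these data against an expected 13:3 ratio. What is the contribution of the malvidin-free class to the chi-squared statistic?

0.944

Total ratio parts = 16. Expected numbers out of 1474:
  malvidin-free: 1474 × 13/16 = 1197.625
  malvidin-pigmented: 1474 × 3/16 = 276.375
Contribution of malvidin-free: (1164 − 1197.625)² / 1197.625 = 0.9441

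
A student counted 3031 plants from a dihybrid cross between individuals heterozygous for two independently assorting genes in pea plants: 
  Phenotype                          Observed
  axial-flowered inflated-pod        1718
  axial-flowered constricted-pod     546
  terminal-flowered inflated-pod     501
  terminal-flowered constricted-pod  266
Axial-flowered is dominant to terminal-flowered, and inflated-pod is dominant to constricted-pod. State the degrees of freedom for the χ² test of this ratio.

A dihybrid F₂ with independent assortment and complete dominance at both loci gives a 9:3:3:1 phenotypic ratio.
A goodness-of-fit test with 4 phenotype classes has df = 4 − 1 = 3.

3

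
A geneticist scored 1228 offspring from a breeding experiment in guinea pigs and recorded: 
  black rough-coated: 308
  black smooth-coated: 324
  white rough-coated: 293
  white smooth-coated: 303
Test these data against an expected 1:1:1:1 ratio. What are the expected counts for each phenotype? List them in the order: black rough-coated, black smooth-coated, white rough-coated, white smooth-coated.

Under the 1:1:1:1 hypothesis (Σ ratio = 4, N = 1228):
  black rough-coated: 1228 × 1/4 = 307
  black smooth-coated: 1228 × 1/4 = 307
  white rough-coated: 1228 × 1/4 = 307
  white smooth-coated: 1228 × 1/4 = 307

307, 307, 307, 307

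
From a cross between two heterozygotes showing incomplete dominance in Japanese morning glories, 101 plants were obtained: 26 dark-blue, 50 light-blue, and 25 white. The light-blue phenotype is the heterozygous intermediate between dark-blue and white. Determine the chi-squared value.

With incomplete dominance, a heterozygote × heterozygote cross gives a 1:2:1 phenotypic ratio.
Under the 1:2:1 hypothesis (Σ ratio = 4, N = 101):
  dark-blue: 101 × 1/4 = 25.25
  light-blue: 101 × 2/4 = 50.5
  white: 101 × 1/4 = 25.25
χ² = Σ (O − E)² / E
  dark-blue: (26 − 25.25)² / 25.25 = 0.0223
  light-blue: (50 − 50.5)² / 50.5 = 0.0050
  white: (25 − 25.25)² / 25.25 = 0.0025
χ² = 0.0223 + 0.0050 + 0.0025 = 0.0298 ≈ 0.030

0.030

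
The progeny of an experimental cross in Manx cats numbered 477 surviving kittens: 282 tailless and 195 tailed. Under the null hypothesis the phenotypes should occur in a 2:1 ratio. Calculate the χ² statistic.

12.226

The 2:1 ratio has 3 parts, so with N = 477 the expected counts are:
  tailless: 477 × 2/3 = 318
  tailed: 477 × 1/3 = 159
χ² = Σ (O − E)² / E
  tailless: (282 − 318)² / 318 = 4.0755
  tailed: (195 − 159)² / 159 = 8.1509
χ² = 4.0755 + 8.1509 = 12.2264 ≈ 12.226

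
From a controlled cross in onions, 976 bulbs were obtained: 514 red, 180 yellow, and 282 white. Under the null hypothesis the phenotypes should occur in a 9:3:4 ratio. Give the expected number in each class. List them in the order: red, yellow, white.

Expected counts for N = 976 under a 9:3:4 ratio (total parts = 16):
  red: 976 × 9/16 = 549
  yellow: 976 × 3/16 = 183
  white: 976 × 4/16 = 244

549, 183, 244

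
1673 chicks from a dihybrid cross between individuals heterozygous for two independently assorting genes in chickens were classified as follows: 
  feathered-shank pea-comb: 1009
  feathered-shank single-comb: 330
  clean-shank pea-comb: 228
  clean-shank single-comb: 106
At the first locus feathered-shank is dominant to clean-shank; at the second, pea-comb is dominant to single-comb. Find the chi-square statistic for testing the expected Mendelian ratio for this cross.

29.179

A dihybrid F₂ with independent assortment and complete dominance at both loci gives a 9:3:3:1 phenotypic ratio.
Total ratio parts = 16. Expected numbers out of 1673:
  feathered-shank pea-comb: 1673 × 9/16 = 941.0625
  feathered-shank single-comb: 1673 × 3/16 = 313.6875
  clean-shank pea-comb: 1673 × 3/16 = 313.6875
  clean-shank single-comb: 1673 × 1/16 = 104.5625
χ² = Σ (O − E)² / E
  feathered-shank pea-comb: (1009 − 941.0625)² / 941.0625 = 4.9046
  feathered-shank single-comb: (330 − 313.6875)² / 313.6875 = 0.8483
  clean-shank pea-comb: (228 − 313.6875)² / 313.6875 = 23.4066
  clean-shank single-comb: (106 − 104.5625)² / 104.5625 = 0.0198
χ² = 4.9046 + 0.8483 + 23.4066 + 0.0198 = 29.1793 ≈ 29.179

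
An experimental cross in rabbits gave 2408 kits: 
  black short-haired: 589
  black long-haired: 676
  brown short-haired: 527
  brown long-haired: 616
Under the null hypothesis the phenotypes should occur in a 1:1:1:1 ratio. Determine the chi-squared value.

19.047

The 1:1:1:1 ratio has 4 parts, so with N = 2408 the expected counts are:
  black short-haired: 2408 × 1/4 = 602
  black long-haired: 2408 × 1/4 = 602
  brown short-haired: 2408 × 1/4 = 602
  brown long-haired: 2408 × 1/4 = 602
χ² = Σ (O − E)² / E
  black short-haired: (589 − 602)² / 602 = 0.2807
  black long-haired: (676 − 602)² / 602 = 9.0963
  brown short-haired: (527 − 602)² / 602 = 9.3439
  brown long-haired: (616 − 602)² / 602 = 0.3256
χ² = 0.2807 + 9.0963 + 9.3439 + 0.3256 = 19.0465 ≈ 19.047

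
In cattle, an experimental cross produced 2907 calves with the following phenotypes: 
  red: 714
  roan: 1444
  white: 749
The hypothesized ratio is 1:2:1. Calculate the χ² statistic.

0.967

Total ratio parts = 4. Expected numbers out of 2907:
  red: 2907 × 1/4 = 726.75
  roan: 2907 × 2/4 = 1453.5
  white: 2907 × 1/4 = 726.75
χ² = Σ (O − E)² / E
  red: (714 − 726.75)² / 726.75 = 0.2237
  roan: (1444 − 1453.5)² / 1453.5 = 0.0621
  white: (749 − 726.75)² / 726.75 = 0.6812
χ² = 0.2237 + 0.0621 + 0.6812 = 0.967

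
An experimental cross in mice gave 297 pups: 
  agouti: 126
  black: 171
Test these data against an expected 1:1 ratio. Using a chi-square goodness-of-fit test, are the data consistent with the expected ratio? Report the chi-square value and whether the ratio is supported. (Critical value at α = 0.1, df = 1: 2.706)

Under the 1:1 hypothesis (Σ ratio = 2, N = 297):
  agouti: 297 × 1/2 = 148.5
  black: 297 × 1/2 = 148.5
χ² = Σ (O − E)² / E
  agouti: (126 − 148.5)² / 148.5 = 3.4091
  black: (171 − 148.5)² / 148.5 = 3.4091
χ² = 3.4091 + 3.4091 = 6.8182 ≈ 6.818
Degrees of freedom = 2 − 1 = 1; critical value at α = 0.1 is 2.706.
Since 6.818 > 2.706, we reject the null hypothesis — the data do not fit the 1:1 ratio.

6.818; not consistent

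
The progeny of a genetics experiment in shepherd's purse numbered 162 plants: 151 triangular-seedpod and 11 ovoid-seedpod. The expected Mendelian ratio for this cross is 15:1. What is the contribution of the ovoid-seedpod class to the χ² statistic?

0.076

Expected counts for N = 162 under a 15:1 ratio (total parts = 16):
  triangular-seedpod: 162 × 15/16 = 151.875
  ovoid-seedpod: 162 × 1/16 = 10.125
Contribution of ovoid-seedpod: (11 − 10.125)² / 10.125 = 0.0756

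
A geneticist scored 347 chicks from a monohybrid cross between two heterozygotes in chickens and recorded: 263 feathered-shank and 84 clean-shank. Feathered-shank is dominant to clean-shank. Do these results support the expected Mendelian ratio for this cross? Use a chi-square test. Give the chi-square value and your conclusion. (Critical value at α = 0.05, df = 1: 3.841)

0.116; consistent

For a monohybrid cross between heterozygotes with complete dominance, the expected phenotypic ratio is 3:1.
Total ratio parts = 4. Expected numbers out of 347:
  feathered-shank: 347 × 3/4 = 260.25
  clean-shank: 347 × 1/4 = 86.75
χ² = Σ (O − E)² / E
  feathered-shank: (263 − 260.25)² / 260.25 = 0.0291
  clean-shank: (84 − 86.75)² / 86.75 = 0.0872
χ² = 0.0291 + 0.0872 = 0.1163 ≈ 0.116
Degrees of freedom = 2 − 1 = 1; critical value at α = 0.05 is 3.841.
Since 0.116 < 3.841, we fail to reject the null hypothesis — the data are consistent with the 3:1 ratio.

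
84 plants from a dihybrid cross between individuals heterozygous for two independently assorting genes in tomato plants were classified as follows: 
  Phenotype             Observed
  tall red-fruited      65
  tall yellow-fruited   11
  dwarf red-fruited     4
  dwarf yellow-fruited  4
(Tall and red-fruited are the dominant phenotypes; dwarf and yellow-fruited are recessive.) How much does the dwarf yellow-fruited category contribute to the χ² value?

0.298

A dihybrid F₂ with independent assortment and complete dominance at both loci gives a 9:3:3:1 phenotypic ratio.
Under the 9:3:3:1 hypothesis (Σ ratio = 16, N = 84):
  tall red-fruited: 84 × 9/16 = 47.25
  tall yellow-fruited: 84 × 3/16 = 15.75
  dwarf red-fruited: 84 × 3/16 = 15.75
  dwarf yellow-fruited: 84 × 1/16 = 5.25
Contribution of dwarf yellow-fruited: (4 − 5.25)² / 5.25 = 0.2976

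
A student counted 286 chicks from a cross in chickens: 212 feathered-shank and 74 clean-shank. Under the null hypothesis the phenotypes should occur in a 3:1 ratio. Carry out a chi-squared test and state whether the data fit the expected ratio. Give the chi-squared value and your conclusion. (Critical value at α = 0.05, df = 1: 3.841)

0.117; consistent

Under the 3:1 hypothesis (Σ ratio = 4, N = 286):
  feathered-shank: 286 × 3/4 = 214.5
  clean-shank: 286 × 1/4 = 71.5
χ² = Σ (O − E)² / E
  feathered-shank: (212 − 214.5)² / 214.5 = 0.0291
  clean-shank: (74 − 71.5)² / 71.5 = 0.0874
χ² = 0.0291 + 0.0874 = 0.1165 ≈ 0.117
Degrees of freedom = 2 − 1 = 1; critical value at α = 0.05 is 3.841.
Since 0.117 < 3.841, we fail to reject the null hypothesis — the data are consistent with the 3:1 ratio.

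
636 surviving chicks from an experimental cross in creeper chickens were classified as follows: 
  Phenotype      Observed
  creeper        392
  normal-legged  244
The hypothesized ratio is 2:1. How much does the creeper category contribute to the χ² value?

Total ratio parts = 3. Expected numbers out of 636:
  creeper: 636 × 2/3 = 424
  normal-legged: 636 × 1/3 = 212
Contribution of creeper: (392 − 424)² / 424 = 2.4151

2.415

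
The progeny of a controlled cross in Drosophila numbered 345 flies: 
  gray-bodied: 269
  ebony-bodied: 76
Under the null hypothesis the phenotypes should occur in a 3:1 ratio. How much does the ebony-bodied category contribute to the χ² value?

Expected counts for N = 345 under a 3:1 ratio (total parts = 4):
  gray-bodied: 345 × 3/4 = 258.75
  ebony-bodied: 345 × 1/4 = 86.25
Contribution of ebony-bodied: (76 − 86.25)² / 86.25 = 1.2181

1.218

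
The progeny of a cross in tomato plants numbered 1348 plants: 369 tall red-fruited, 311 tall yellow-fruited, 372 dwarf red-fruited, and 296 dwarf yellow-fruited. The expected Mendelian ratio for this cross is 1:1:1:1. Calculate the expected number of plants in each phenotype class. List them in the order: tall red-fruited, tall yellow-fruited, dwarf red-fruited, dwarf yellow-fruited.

337, 337, 337, 337

The 1:1:1:1 ratio has 4 parts, so with N = 1348 the expected counts are:
  tall red-fruited: 1348 × 1/4 = 337
  tall yellow-fruited: 1348 × 1/4 = 337
  dwarf red-fruited: 1348 × 1/4 = 337
  dwarf yellow-fruited: 1348 × 1/4 = 337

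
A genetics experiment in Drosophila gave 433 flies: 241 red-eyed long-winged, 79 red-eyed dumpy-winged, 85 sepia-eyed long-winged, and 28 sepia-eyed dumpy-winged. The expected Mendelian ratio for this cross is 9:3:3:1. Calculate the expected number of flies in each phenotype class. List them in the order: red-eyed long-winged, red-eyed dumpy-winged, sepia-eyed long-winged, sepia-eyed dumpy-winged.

The 9:3:3:1 ratio has 16 parts, so with N = 433 the expected counts are:
  red-eyed long-winged: 433 × 9/16 = 243.5625
  red-eyed dumpy-winged: 433 × 3/16 = 81.1875
  sepia-eyed long-winged: 433 × 3/16 = 81.1875
  sepia-eyed dumpy-winged: 433 × 1/16 = 27.0625

243.5625, 81.1875, 81.1875, 27.0625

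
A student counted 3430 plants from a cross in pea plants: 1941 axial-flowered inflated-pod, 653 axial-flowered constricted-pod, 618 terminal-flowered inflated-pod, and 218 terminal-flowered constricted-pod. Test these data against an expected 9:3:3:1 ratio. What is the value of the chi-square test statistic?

1.265

Under the 9:3:3:1 hypothesis (Σ ratio = 16, N = 3430):
  axial-flowered inflated-pod: 3430 × 9/16 = 1929.375
  axial-flowered constricted-pod: 3430 × 3/16 = 643.125
  terminal-flowered inflated-pod: 3430 × 3/16 = 643.125
  terminal-flowered constricted-pod: 3430 × 1/16 = 214.375
χ² = Σ (O − E)² / E
  axial-flowered inflated-pod: (1941 − 1929.375)² / 1929.375 = 0.0700
  axial-flowered constricted-pod: (653 − 643.125)² / 643.125 = 0.1516
  terminal-flowered inflated-pod: (618 − 643.125)² / 643.125 = 0.9816
  terminal-flowered constricted-pod: (218 − 214.375)² / 214.375 = 0.0613
χ² = 0.0700 + 0.1516 + 0.9816 + 0.0613 = 1.2645 ≈ 1.265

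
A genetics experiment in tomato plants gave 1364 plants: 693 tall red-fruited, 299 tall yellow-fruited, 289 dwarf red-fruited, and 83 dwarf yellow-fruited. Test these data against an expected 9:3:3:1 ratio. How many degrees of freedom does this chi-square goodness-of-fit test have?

A goodness-of-fit test with 4 phenotype classes has df = 4 − 1 = 3.

3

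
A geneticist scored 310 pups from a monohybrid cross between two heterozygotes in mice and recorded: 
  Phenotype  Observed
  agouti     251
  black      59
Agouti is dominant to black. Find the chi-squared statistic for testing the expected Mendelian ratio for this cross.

5.888

For a monohybrid cross between heterozygotes with complete dominance, the expected phenotypic ratio is 3:1.
Expected counts for N = 310 under a 3:1 ratio (total parts = 4):
  agouti: 310 × 3/4 = 232.5
  black: 310 × 1/4 = 77.5
χ² = Σ (O − E)² / E
  agouti: (251 − 232.5)² / 232.5 = 1.4720
  black: (59 − 77.5)² / 77.5 = 4.4161
χ² = 1.4720 + 4.4161 = 5.8881 ≈ 5.888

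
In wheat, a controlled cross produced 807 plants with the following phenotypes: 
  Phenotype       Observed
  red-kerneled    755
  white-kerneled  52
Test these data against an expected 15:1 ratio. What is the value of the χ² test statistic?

0.052

Expected counts for N = 807 under a 15:1 ratio (total parts = 16):
  red-kerneled: 807 × 15/16 = 756.5625
  white-kerneled: 807 × 1/16 = 50.4375
χ² = Σ (O − E)² / E
  red-kerneled: (755 − 756.5625)² / 756.5625 = 0.0032
  white-kerneled: (52 − 50.4375)² / 50.4375 = 0.0484
χ² = 0.0032 + 0.0484 = 0.0516 ≈ 0.052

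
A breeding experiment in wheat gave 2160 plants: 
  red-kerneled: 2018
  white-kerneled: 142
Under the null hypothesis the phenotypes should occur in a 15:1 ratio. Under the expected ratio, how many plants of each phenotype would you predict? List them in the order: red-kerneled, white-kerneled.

Expected counts for N = 2160 under a 15:1 ratio (total parts = 16):
  red-kerneled: 2160 × 15/16 = 2025
  white-kerneled: 2160 × 1/16 = 135

2025, 135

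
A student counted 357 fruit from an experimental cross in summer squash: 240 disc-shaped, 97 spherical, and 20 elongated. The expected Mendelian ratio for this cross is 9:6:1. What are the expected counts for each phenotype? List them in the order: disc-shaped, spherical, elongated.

200.8125, 133.875, 22.3125

Under the 9:6:1 hypothesis (Σ ratio = 16, N = 357):
  disc-shaped: 357 × 9/16 = 200.8125
  spherical: 357 × 6/16 = 133.875
  elongated: 357 × 1/16 = 22.3125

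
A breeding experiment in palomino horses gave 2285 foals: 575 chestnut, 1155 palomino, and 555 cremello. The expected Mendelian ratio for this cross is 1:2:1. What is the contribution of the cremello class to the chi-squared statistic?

0.462

Total ratio parts = 4. Expected numbers out of 2285:
  chestnut: 2285 × 1/4 = 571.25
  palomino: 2285 × 2/4 = 1142.5
  cremello: 2285 × 1/4 = 571.25
Contribution of cremello: (555 − 571.25)² / 571.25 = 0.4623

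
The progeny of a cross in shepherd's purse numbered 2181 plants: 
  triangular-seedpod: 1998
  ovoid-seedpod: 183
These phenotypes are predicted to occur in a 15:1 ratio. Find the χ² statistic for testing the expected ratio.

17.057

Total ratio parts = 16. Expected numbers out of 2181:
  triangular-seedpod: 2181 × 15/16 = 2044.6875
  ovoid-seedpod: 2181 × 1/16 = 136.3125
χ² = Σ (O − E)² / E
  triangular-seedpod: (1998 − 2044.6875)² / 2044.6875 = 1.0660
  ovoid-seedpod: (183 − 136.3125)² / 136.3125 = 15.9906
χ² = 1.0660 + 15.9906 = 17.0566 ≈ 17.057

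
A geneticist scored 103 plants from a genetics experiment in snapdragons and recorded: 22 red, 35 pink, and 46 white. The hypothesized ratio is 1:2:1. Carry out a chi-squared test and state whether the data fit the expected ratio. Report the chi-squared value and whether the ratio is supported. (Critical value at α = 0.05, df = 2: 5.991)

The 1:2:1 ratio has 4 parts, so with N = 103 the expected counts are:
  red: 103 × 1/4 = 25.75
  pink: 103 × 2/4 = 51.5
  white: 103 × 1/4 = 25.75
χ² = Σ (O − E)² / E
  red: (22 − 25.75)² / 25.75 = 0.5461
  pink: (35 − 51.5)² / 51.5 = 5.2864
  white: (46 − 25.75)² / 25.75 = 15.9248
χ² = 0.5461 + 5.2864 + 15.9248 = 21.7573 ≈ 21.757
Degrees of freedom = 3 − 1 = 2; critical value at α = 0.05 is 5.991.
Since 21.757 > 5.991, we reject the null hypothesis — the data do not fit the 1:2:1 ratio.

21.757; not consistent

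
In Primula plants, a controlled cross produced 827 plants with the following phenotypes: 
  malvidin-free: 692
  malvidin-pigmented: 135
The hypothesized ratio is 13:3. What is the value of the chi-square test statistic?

3.195

Total ratio parts = 16. Expected numbers out of 827:
  malvidin-free: 827 × 13/16 = 671.9375
  malvidin-pigmented: 827 × 3/16 = 155.0625
χ² = Σ (O − E)² / E
  malvidin-free: (692 − 671.9375)² / 671.9375 = 0.5990
  malvidin-pigmented: (135 − 155.0625)² / 155.0625 = 2.5958
χ² = 0.5990 + 2.5958 = 3.1948 ≈ 3.195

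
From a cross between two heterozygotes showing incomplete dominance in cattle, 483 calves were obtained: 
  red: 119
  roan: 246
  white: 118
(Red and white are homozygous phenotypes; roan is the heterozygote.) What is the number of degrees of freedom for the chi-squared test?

2

With incomplete dominance, a heterozygote × heterozygote cross gives a 1:2:1 phenotypic ratio.
A goodness-of-fit test with 3 phenotype classes has df = 3 − 1 = 2.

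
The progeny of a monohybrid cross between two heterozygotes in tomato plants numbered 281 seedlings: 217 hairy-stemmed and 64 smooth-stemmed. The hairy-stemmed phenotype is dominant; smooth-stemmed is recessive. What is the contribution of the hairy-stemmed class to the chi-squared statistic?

0.185

For a monohybrid cross between heterozygotes with complete dominance, the expected phenotypic ratio is 3:1.
Under the 3:1 hypothesis (Σ ratio = 4, N = 281):
  hairy-stemmed: 281 × 3/4 = 210.75
  smooth-stemmed: 281 × 1/4 = 70.25
Contribution of hairy-stemmed: (217 − 210.75)² / 210.75 = 0.1853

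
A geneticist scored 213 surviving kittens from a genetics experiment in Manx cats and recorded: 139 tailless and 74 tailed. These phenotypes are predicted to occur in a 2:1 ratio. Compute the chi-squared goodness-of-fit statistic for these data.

Under the 2:1 hypothesis (Σ ratio = 3, N = 213):
  tailless: 213 × 2/3 = 142
  tailed: 213 × 1/3 = 71
χ² = Σ (O − E)² / E
  tailless: (139 − 142)² / 142 = 0.0634
  tailed: (74 − 71)² / 71 = 0.1268
χ² = 0.0634 + 0.1268 = 0.1902 ≈ 0.190

0.190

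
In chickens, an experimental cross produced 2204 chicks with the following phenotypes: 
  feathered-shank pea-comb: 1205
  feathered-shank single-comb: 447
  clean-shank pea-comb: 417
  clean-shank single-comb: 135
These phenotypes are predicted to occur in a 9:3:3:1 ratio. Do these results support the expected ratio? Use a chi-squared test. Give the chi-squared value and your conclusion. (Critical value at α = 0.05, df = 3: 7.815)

Under the 9:3:3:1 hypothesis (Σ ratio = 16, N = 2204):
  feathered-shank pea-comb: 2204 × 9/16 = 1239.75
  feathered-shank single-comb: 2204 × 3/16 = 413.25
  clean-shank pea-comb: 2204 × 3/16 = 413.25
  clean-shank single-comb: 2204 × 1/16 = 137.75
χ² = Σ (O − E)² / E
  feathered-shank pea-comb: (1205 − 1239.75)² / 1239.75 = 0.9740
  feathered-shank single-comb: (447 − 413.25)² / 413.25 = 2.7564
  clean-shank pea-comb: (417 − 413.25)² / 413.25 = 0.0340
  clean-shank single-comb: (135 − 137.75)² / 137.75 = 0.0549
χ² = 0.9740 + 2.7564 + 0.0340 + 0.0549 = 3.8193 ≈ 3.819
Degrees of freedom = 4 − 1 = 3; critical value at α = 0.05 is 7.815.
Since 3.819 < 7.815, we fail to reject the null hypothesis — the data are consistent with the 9:3:3:1 ratio.

3.819; consistent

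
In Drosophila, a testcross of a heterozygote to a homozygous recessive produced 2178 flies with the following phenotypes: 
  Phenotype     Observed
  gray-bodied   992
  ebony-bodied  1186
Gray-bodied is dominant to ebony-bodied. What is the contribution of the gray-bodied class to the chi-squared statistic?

8.640

A testcross of a heterozygote (Aa × aa) gives a 1:1 phenotypic ratio.
Under the 1:1 hypothesis (Σ ratio = 2, N = 2178):
  gray-bodied: 2178 × 1/2 = 1089
  ebony-bodied: 2178 × 1/2 = 1089
Contribution of gray-bodied: (992 − 1089)² / 1089 = 8.6400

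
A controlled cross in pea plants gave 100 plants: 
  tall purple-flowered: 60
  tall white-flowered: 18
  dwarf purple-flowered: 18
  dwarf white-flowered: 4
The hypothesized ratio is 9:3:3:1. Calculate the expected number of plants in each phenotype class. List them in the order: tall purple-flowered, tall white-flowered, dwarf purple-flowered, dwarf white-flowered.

56.25, 18.75, 18.75, 6.25

Expected counts for N = 100 under a 9:3:3:1 ratio (total parts = 16):
  tall purple-flowered: 100 × 9/16 = 56.25
  tall white-flowered: 100 × 3/16 = 18.75
  dwarf purple-flowered: 100 × 3/16 = 18.75
  dwarf white-flowered: 100 × 1/16 = 6.25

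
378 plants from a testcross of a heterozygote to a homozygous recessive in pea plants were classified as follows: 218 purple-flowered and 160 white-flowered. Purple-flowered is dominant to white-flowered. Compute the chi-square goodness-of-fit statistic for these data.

A testcross of a heterozygote (Aa × aa) gives a 1:1 phenotypic ratio.
The 1:1 ratio has 2 parts, so with N = 378 the expected counts are:
  purple-flowered: 378 × 1/2 = 189
  white-flowered: 378 × 1/2 = 189
χ² = Σ (O − E)² / E
  purple-flowered: (218 − 189)² / 189 = 4.4497
  white-flowered: (160 − 189)² / 189 = 4.4497
χ² = 4.4497 + 4.4497 = 8.8994 ≈ 8.899

8.899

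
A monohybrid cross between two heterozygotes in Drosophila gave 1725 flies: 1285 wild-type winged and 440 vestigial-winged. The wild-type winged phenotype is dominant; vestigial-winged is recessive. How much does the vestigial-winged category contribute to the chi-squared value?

For a monohybrid cross between heterozygotes with complete dominance, the expected phenotypic ratio is 3:1.
Expected counts for N = 1725 under a 3:1 ratio (total parts = 4):
  wild-type winged: 1725 × 3/4 = 1293.75
  vestigial-winged: 1725 × 1/4 = 431.25
Contribution of vestigial-winged: (440 − 431.25)² / 431.25 = 0.1775

0.178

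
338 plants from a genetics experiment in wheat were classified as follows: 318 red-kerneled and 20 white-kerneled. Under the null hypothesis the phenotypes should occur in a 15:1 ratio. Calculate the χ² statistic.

0.064

Expected counts for N = 338 under a 15:1 ratio (total parts = 16):
  red-kerneled: 338 × 15/16 = 316.875
  white-kerneled: 338 × 1/16 = 21.125
χ² = Σ (O − E)² / E
  red-kerneled: (318 − 316.875)² / 316.875 = 0.0040
  white-kerneled: (20 − 21.125)² / 21.125 = 0.0599
χ² = 0.0040 + 0.0599 = 0.0639 ≈ 0.064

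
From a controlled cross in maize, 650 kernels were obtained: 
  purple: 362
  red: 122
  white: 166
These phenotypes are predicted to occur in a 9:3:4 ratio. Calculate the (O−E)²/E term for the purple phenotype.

Expected counts for N = 650 under a 9:3:4 ratio (total parts = 16):
  purple: 650 × 9/16 = 365.625
  red: 650 × 3/16 = 121.875
  white: 650 × 4/16 = 162.5
Contribution of purple: (362 − 365.625)² / 365.625 = 0.0359

0.036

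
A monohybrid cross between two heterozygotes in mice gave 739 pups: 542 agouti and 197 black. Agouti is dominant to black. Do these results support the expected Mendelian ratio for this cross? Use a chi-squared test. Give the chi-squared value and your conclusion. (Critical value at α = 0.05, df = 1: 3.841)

1.083; consistent

For a monohybrid cross between heterozygotes with complete dominance, the expected phenotypic ratio is 3:1.
Total ratio parts = 4. Expected numbers out of 739:
  agouti: 739 × 3/4 = 554.25
  black: 739 × 1/4 = 184.75
χ² = Σ (O − E)² / E
  agouti: (542 − 554.25)² / 554.25 = 0.2707
  black: (197 − 184.75)² / 184.75 = 0.8122
χ² = 0.2707 + 0.8122 = 1.0829 ≈ 1.083
Degrees of freedom = 2 − 1 = 1; critical value at α = 0.05 is 3.841.
Since 1.083 < 3.841, we fail to reject the null hypothesis — the data are consistent with the 3:1 ratio.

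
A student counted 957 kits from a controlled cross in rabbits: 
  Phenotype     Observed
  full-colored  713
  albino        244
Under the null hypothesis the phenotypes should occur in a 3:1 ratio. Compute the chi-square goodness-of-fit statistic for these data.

Under the 3:1 hypothesis (Σ ratio = 4, N = 957):
  full-colored: 957 × 3/4 = 717.75
  albino: 957 × 1/4 = 239.25
χ² = Σ (O − E)² / E
  full-colored: (713 − 717.75)² / 717.75 = 0.0314
  albino: (244 − 239.25)² / 239.25 = 0.0943
χ² = 0.0314 + 0.0943 = 0.1257 ≈ 0.126

0.126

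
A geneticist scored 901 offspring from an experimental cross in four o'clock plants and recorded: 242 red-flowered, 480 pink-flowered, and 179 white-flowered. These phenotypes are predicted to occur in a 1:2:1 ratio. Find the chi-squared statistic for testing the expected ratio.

Expected counts for N = 901 under a 1:2:1 ratio (total parts = 4):
  red-flowered: 901 × 1/4 = 225.25
  pink-flowered: 901 × 2/4 = 450.5
  white-flowered: 901 × 1/4 = 225.25
χ² = Σ (O − E)² / E
  red-flowered: (242 − 225.25)² / 225.25 = 1.2456
  pink-flowered: (480 − 450.5)² / 450.5 = 1.9317
  white-flowered: (179 − 225.25)² / 225.25 = 9.4964
χ² = 1.2456 + 1.9317 + 9.4964 = 12.6737 ≈ 12.674

12.674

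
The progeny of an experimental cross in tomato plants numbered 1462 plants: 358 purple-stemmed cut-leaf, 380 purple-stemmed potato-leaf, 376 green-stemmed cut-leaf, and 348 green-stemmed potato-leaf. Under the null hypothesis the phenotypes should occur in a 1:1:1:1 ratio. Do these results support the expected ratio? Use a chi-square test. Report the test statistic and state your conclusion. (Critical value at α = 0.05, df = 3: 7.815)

Total ratio parts = 4. Expected numbers out of 1462:
  purple-stemmed cut-leaf: 1462 × 1/4 = 365.5
  purple-stemmed potato-leaf: 1462 × 1/4 = 365.5
  green-stemmed cut-leaf: 1462 × 1/4 = 365.5
  green-stemmed potato-leaf: 1462 × 1/4 = 365.5
χ² = Σ (O − E)² / E
  purple-stemmed cut-leaf: (358 − 365.5)² / 365.5 = 0.1539
  purple-stemmed potato-leaf: (380 − 365.5)² / 365.5 = 0.5752
  green-stemmed cut-leaf: (376 − 365.5)² / 365.5 = 0.3016
  green-stemmed potato-leaf: (348 − 365.5)² / 365.5 = 0.8379
χ² = 0.1539 + 0.5752 + 0.3016 + 0.8379 = 1.8686 ≈ 1.869
Degrees of freedom = 4 − 1 = 3; critical value at α = 0.05 is 7.815.
Since 1.869 < 7.815, we fail to reject the null hypothesis — the data are consistent with the 1:1:1:1 ratio.

1.869; consistent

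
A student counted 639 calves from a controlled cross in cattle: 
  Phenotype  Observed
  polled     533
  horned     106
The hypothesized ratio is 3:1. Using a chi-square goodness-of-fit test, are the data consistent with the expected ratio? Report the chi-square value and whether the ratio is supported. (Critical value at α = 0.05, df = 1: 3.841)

The 3:1 ratio has 4 parts, so with N = 639 the expected counts are:
  polled: 639 × 3/4 = 479.25
  horned: 639 × 1/4 = 159.75
χ² = Σ (O − E)² / E
  polled: (533 − 479.25)² / 479.25 = 6.0283
  horned: (106 − 159.75)² / 159.75 = 18.0849
χ² = 6.0283 + 18.0849 = 24.1132 ≈ 24.113
Degrees of freedom = 2 − 1 = 1; critical value at α = 0.05 is 3.841.
Since 24.113 > 3.841, we reject the null hypothesis — the data do not fit the 3:1 ratio.

24.113; not consistent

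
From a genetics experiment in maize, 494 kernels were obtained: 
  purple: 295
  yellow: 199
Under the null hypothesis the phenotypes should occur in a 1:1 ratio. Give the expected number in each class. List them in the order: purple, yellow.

247, 247

Expected counts for N = 494 under a 1:1 ratio (total parts = 2):
  purple: 494 × 1/2 = 247
  yellow: 494 × 1/2 = 247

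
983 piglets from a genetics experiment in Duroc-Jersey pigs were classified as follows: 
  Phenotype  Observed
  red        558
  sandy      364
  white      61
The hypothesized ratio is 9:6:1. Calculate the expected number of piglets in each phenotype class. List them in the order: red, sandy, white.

Under the 9:6:1 hypothesis (Σ ratio = 16, N = 983):
  red: 983 × 9/16 = 552.9375
  sandy: 983 × 6/16 = 368.625
  white: 983 × 1/16 = 61.4375

552.9375, 368.625, 61.4375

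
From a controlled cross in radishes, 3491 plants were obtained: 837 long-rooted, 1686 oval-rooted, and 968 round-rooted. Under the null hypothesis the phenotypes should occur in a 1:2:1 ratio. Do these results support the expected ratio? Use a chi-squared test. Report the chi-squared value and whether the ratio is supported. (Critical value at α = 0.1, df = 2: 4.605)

13.888; not consistent

The 1:2:1 ratio has 4 parts, so with N = 3491 the expected counts are:
  long-rooted: 3491 × 1/4 = 872.75
  oval-rooted: 3491 × 2/4 = 1745.5
  round-rooted: 3491 × 1/4 = 872.75
χ² = Σ (O − E)² / E
  long-rooted: (837 − 872.75)² / 872.75 = 1.4644
  oval-rooted: (1686 − 1745.5)² / 1745.5 = 2.0282
  round-rooted: (968 − 872.75)² / 872.75 = 10.3954
χ² = 1.4644 + 2.0282 + 10.3954 = 13.888
Degrees of freedom = 3 − 1 = 2; critical value at α = 0.1 is 4.605.
Since 13.888 > 4.605, we reject the null hypothesis — the data do not fit the 1:2:1 ratio.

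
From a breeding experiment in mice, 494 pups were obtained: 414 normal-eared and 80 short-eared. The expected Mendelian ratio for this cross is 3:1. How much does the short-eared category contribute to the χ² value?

15.322

The 3:1 ratio has 4 parts, so with N = 494 the expected counts are:
  normal-eared: 494 × 3/4 = 370.5
  short-eared: 494 × 1/4 = 123.5
Contribution of short-eared: (80 − 123.5)² / 123.5 = 15.3219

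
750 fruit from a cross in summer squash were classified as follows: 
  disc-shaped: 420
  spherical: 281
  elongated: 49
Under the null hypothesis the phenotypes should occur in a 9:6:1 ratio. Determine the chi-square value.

0.105

The 9:6:1 ratio has 16 parts, so with N = 750 the expected counts are:
  disc-shaped: 750 × 9/16 = 421.875
  spherical: 750 × 6/16 = 281.25
  elongated: 750 × 1/16 = 46.875
χ² = Σ (O − E)² / E
  disc-shaped: (420 − 421.875)² / 421.875 = 0.0083
  spherical: (281 − 281.25)² / 281.25 = 0.0002
  elongated: (49 − 46.875)² / 46.875 = 0.0963
χ² = 0.0083 + 0.0002 + 0.0963 = 0.1048 ≈ 0.105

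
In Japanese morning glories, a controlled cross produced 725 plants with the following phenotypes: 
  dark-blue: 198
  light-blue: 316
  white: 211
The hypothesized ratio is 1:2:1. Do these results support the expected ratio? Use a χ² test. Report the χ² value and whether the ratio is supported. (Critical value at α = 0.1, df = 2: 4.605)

Expected counts for N = 725 under a 1:2:1 ratio (total parts = 4):
  dark-blue: 725 × 1/4 = 181.25
  light-blue: 725 × 2/4 = 362.5
  white: 725 × 1/4 = 181.25
χ² = Σ (O − E)² / E
  dark-blue: (198 − 181.25)² / 181.25 = 1.5479
  light-blue: (316 − 362.5)² / 362.5 = 5.9648
  white: (211 − 181.25)² / 181.25 = 4.8831
χ² = 1.5479 + 5.9648 + 4.8831 = 12.3958 ≈ 12.396
Degrees of freedom = 3 − 1 = 2; critical value at α = 0.1 is 4.605.
Since 12.396 > 4.605, we reject the null hypothesis — the data do not fit the 1:2:1 ratio.

12.396; not consistent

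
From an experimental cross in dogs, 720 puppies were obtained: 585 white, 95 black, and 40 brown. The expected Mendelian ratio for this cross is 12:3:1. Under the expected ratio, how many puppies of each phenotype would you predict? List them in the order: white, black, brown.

540, 135, 45

The 12:3:1 ratio has 16 parts, so with N = 720 the expected counts are:
  white: 720 × 12/16 = 540
  black: 720 × 3/16 = 135
  brown: 720 × 1/16 = 45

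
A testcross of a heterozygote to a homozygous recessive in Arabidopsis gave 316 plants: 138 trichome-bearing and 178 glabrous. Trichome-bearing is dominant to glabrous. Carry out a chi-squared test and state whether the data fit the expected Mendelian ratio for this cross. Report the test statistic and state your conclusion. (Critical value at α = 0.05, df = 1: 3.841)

5.063; not consistent

A testcross of a heterozygote (Aa × aa) gives a 1:1 phenotypic ratio.
The 1:1 ratio has 2 parts, so with N = 316 the expected counts are:
  trichome-bearing: 316 × 1/2 = 158
  glabrous: 316 × 1/2 = 158
χ² = Σ (O − E)² / E
  trichome-bearing: (138 − 158)² / 158 = 2.5316
  glabrous: (178 − 158)² / 158 = 2.5316
χ² = 2.5316 + 2.5316 = 5.0632 ≈ 5.063
Degrees of freedom = 2 − 1 = 1; critical value at α = 0.05 is 3.841.
Since 5.063 > 3.841, we reject the null hypothesis — the data do not fit the 1:1 ratio.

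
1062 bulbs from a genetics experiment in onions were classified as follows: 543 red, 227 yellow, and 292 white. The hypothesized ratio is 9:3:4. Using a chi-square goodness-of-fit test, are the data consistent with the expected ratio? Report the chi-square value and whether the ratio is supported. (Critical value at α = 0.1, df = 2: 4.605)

11.497; not consistent

The 9:3:4 ratio has 16 parts, so with N = 1062 the expected counts are:
  red: 1062 × 9/16 = 597.375
  yellow: 1062 × 3/16 = 199.125
  white: 1062 × 4/16 = 265.5
χ² = Σ (O − E)² / E
  red: (543 − 597.375)² / 597.375 = 4.9494
  yellow: (227 − 199.125)² / 199.125 = 3.9022
  white: (292 − 265.5)² / 265.5 = 2.6450
χ² = 4.9494 + 3.9022 + 2.6450 = 11.4966 ≈ 11.497
Degrees of freedom = 3 − 1 = 2; critical value at α = 0.1 is 4.605.
Since 11.497 > 4.605, we reject the null hypothesis — the data do not fit the 9:3:4 ratio.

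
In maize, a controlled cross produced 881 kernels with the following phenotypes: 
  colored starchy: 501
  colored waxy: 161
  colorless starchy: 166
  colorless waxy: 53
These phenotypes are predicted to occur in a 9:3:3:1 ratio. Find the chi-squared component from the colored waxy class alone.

0.106

Expected counts for N = 881 under a 9:3:3:1 ratio (total parts = 16):
  colored starchy: 881 × 9/16 = 495.5625
  colored waxy: 881 × 3/16 = 165.1875
  colorless starchy: 881 × 3/16 = 165.1875
  colorless waxy: 881 × 1/16 = 55.0625
Contribution of colored waxy: (161 − 165.1875)² / 165.1875 = 0.1062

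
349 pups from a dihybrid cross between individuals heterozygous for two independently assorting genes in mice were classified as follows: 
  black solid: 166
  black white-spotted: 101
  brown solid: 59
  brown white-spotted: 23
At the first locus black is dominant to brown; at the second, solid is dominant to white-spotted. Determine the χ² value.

24.705

A dihybrid F₂ with independent assortment and complete dominance at both loci gives a 9:3:3:1 phenotypic ratio.
The 9:3:3:1 ratio has 16 parts, so with N = 349 the expected counts are:
  black solid: 349 × 9/16 = 196.3125
  black white-spotted: 349 × 3/16 = 65.4375
  brown solid: 349 × 3/16 = 65.4375
  brown white-spotted: 349 × 1/16 = 21.8125
χ² = Σ (O − E)² / E
  black solid: (166 − 196.3125)² / 196.3125 = 4.6805
  black white-spotted: (101 − 65.4375)² / 65.4375 = 19.3267
  brown solid: (59 − 65.4375)² / 65.4375 = 0.6333
  brown white-spotted: (23 − 21.8125)² / 21.8125 = 0.0646
χ² = 4.6805 + 19.3267 + 0.6333 + 0.0646 = 24.7051 ≈ 24.705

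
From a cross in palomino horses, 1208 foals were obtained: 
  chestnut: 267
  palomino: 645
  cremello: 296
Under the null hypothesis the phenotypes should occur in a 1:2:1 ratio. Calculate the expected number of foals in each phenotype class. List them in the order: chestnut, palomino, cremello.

Expected counts for N = 1208 under a 1:2:1 ratio (total parts = 4):
  chestnut: 1208 × 1/4 = 302
  palomino: 1208 × 2/4 = 604
  cremello: 1208 × 1/4 = 302

302, 604, 302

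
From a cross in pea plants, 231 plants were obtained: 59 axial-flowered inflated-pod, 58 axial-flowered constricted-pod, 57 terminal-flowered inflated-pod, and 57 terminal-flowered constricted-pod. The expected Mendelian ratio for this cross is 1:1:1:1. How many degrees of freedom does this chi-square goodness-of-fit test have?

3

A goodness-of-fit test with 4 phenotype classes has df = 4 − 1 = 3.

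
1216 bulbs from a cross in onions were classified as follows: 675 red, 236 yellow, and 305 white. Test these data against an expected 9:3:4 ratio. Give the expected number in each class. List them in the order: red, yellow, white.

The 9:3:4 ratio has 16 parts, so with N = 1216 the expected counts are:
  red: 1216 × 9/16 = 684
  yellow: 1216 × 3/16 = 228
  white: 1216 × 4/16 = 304

684, 228, 304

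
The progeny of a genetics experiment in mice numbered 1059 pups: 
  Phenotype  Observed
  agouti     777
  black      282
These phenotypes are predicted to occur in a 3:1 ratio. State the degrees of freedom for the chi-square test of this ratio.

A goodness-of-fit test with 2 phenotype classes has df = 2 − 1 = 1.

1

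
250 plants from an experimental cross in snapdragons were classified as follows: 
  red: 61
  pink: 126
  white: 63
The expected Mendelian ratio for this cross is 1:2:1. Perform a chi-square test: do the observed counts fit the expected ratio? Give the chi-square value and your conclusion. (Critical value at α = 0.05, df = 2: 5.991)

Total ratio parts = 4. Expected numbers out of 250:
  red: 250 × 1/4 = 62.5
  pink: 250 × 2/4 = 125
  white: 250 × 1/4 = 62.5
χ² = Σ (O − E)² / E
  red: (61 − 62.5)² / 62.5 = 0.0360
  pink: (126 − 125)² / 125 = 0.0080
  white: (63 − 62.5)² / 62.5 = 0.0040
χ² = 0.0360 + 0.0080 + 0.0040 = 0.048
Degrees of freedom = 3 − 1 = 2; critical value at α = 0.05 is 5.991.
Since 0.048 < 5.991, we fail to reject the null hypothesis — the data are consistent with the 1:2:1 ratio.

0.048; consistent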